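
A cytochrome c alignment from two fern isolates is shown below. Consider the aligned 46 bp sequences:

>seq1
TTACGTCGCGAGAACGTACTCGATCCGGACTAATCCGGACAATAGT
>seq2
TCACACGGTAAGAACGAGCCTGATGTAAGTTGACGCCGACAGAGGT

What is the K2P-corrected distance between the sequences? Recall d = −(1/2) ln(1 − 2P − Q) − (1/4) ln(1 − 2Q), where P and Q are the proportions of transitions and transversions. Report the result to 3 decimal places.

1.094

Of 46 sites, 17 differences are transitions and 6 are transversions, so P = 17/46 ≈ 0.369565 and Q = 6/46 ≈ 0.130435.
Under the Kimura two-parameter model, d = −½ ln(1 − 2P − Q) − ¼ ln(1 − 2Q).
1 − 2P − Q = 0.130435, giving −½ ln(0.130435) = 1.018440.
1 − 2Q = 0.73913, giving −¼ ln(0.73913) = 0.075570.
d = 1.018440 + 0.075570 = 1.094010.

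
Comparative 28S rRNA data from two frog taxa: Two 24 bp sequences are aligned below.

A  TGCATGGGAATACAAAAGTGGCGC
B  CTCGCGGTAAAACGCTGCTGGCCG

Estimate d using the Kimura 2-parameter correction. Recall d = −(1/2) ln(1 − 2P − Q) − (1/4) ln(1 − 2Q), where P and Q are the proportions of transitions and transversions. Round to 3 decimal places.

0.968

Of 24 sites, 5 differences are transitions and 8 are transversions, so P = 5/24 ≈ 0.208333 and Q = 8/24 ≈ 0.333333.
Under the Kimura two-parameter model, d = −½ ln(1 − 2P − Q) − ¼ ln(1 − 2Q).
1 − 2P − Q = 0.250001, giving −½ ln(0.250001) = 0.693145.
1 − 2Q = 0.333334, giving −¼ ln(0.333334) = 0.274653.
d = 0.693145 + 0.274653 = 0.967798.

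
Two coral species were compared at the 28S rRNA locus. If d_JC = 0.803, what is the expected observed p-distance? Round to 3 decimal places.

p = (3/4)(1 − e^(−4d/3)) = 0.75 × (1 − e^(-1.070667)) = 0.75 × (1 − 0.342780) = 0.492915.

0.493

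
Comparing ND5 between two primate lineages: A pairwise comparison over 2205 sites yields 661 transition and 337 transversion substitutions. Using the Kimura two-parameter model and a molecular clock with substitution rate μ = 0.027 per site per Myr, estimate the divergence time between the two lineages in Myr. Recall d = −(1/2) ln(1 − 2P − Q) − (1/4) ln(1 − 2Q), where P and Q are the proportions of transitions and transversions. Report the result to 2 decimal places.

P = 661/2205 ≈ 0.299773 and Q = 337/2205 ≈ 0.152834.
Under the Kimura two-parameter model, d = −½ ln(1 − 2P − Q) − ¼ ln(1 − 2Q).
1 − 2P − Q = 0.24762, giving −½ ln(0.24762) = 0.697930.
1 − 2Q = 0.694332, giving −¼ ln(0.694332) = 0.091201.
d = 0.697930 + 0.091201 = 0.789131.
Under a molecular clock d = 2μt, so t = d/(2μ) = 0.789131 / (2 × 0.027) = 14.61 Myr.

14.61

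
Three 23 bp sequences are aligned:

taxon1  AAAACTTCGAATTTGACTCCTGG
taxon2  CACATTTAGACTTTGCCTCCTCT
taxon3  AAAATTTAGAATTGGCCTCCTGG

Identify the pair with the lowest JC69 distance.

taxon1 and taxon3

taxon1–taxon2: 8/23 differ, p = 0.348, d = 0.467.
taxon1–taxon3: 4/23 differ, p = 0.174, d = 0.198.
taxon2–taxon3: 6/23 differ, p = 0.261, d = 0.321.
The smallest distance is between taxon1 and taxon3.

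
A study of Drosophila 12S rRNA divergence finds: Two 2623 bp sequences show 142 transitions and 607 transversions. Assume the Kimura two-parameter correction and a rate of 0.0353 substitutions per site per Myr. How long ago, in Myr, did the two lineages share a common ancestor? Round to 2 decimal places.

5.14

P = 142/2623 ≈ 0.054136 and Q = 607/2623 ≈ 0.231414.
Under the Kimura two-parameter model, d = −½ ln(1 − 2P − Q) − ¼ ln(1 − 2Q).
1 − 2P − Q = 0.660314, giving −½ ln(0.660314) = 0.207520.
1 − 2Q = 0.537172, giving −¼ ln(0.537172) = 0.155359.
d = 0.207520 + 0.155359 = 0.362879.
Under a molecular clock d = 2μt, so t = d/(2μ) = 0.362879 / (2 × 0.0353) = 5.14 Myr.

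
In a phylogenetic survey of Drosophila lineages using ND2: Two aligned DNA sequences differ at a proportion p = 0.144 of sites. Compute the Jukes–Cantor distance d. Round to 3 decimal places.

0.160

d = −(3/4) ln(1 − 4p/3) = −0.75 ln(1 − 0.192) = −0.75 ln(0.808)
  = −0.75 × (-0.213193) = 0.159895 substitutions/site.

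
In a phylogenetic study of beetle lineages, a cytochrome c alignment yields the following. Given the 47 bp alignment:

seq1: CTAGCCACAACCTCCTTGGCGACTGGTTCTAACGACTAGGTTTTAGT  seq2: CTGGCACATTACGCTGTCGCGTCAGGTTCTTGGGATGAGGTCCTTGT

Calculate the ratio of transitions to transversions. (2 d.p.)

Transitions are A↔G and C↔T; transversions are all other mismatches.
Transitions: 6. Transversions: 15.
R = 6/15 = 0.40.

0.40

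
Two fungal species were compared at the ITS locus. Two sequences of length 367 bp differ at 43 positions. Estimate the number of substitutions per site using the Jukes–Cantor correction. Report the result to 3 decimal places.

p = 43/367 ≈ 0.117166.
d = −(3/4) ln(1 − 4p/3) = −0.75 ln(1 − 0.156221) = −0.75 ln(0.843779)
  = −0.75 × (-0.169865) = 0.127399 substitutions/site.

0.127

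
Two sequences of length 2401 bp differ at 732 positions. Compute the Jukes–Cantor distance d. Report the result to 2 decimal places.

p = 732/2401 ≈ 0.304873.
d = −(3/4) ln(1 − 4p/3) = −0.75 ln(1 − 0.406497) = −0.75 ln(0.593503)
  = −0.75 × (-0.521713) = 0.391285 substitutions/site.

0.39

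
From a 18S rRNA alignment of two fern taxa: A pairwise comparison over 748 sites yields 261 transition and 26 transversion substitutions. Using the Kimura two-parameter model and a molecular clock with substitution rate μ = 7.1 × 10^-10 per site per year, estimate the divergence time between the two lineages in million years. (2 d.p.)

477.15

P = 261/748 ≈ 0.34893 and Q = 26/748 ≈ 0.034759.
Under the Kimura two-parameter model, d = −½ ln(1 − 2P − Q) − ¼ ln(1 − 2Q).
1 − 2P − Q = 0.267381, giving −½ ln(0.267381) = 0.659540.
1 − 2Q = 0.930482, giving −¼ ln(0.930482) = 0.018013.
d = 0.659540 + 0.018013 = 0.677553.
Under a molecular clock d = 2μt, so t = d/(2μ) = 0.677553 / (2 × 7.1 × 10^-10) = 477.15 million years.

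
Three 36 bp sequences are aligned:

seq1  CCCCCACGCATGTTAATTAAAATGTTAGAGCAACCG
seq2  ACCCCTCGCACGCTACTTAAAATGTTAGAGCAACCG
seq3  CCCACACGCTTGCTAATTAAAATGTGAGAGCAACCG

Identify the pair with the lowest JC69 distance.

seq1–seq2: 5/36 differ, p = 0.139, d = 0.154.
seq1–seq3: 4/36 differ, p = 0.111, d = 0.120.
seq2–seq3: 7/36 differ, p = 0.194, d = 0.225.
The smallest distance is between seq1 and seq3.

seq1 and seq3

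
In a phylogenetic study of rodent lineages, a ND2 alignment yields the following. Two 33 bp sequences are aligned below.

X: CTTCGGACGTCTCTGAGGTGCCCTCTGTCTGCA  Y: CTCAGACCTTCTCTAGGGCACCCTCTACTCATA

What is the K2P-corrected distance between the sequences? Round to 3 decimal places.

0.903

Of 33 sites, 12 differences are transitions and 3 are transversions, so P = 12/33 ≈ 0.363636 and Q = 3/33 ≈ 0.090909.
Under the Kimura two-parameter model, d = −½ ln(1 − 2P − Q) − ¼ ln(1 − 2Q).
1 − 2P − Q = 0.181819, giving −½ ln(0.181819) = 0.852372.
1 − 2Q = 0.818182, giving −¼ ln(0.818182) = 0.050168.
d = 0.852372 + 0.050168 = 0.902540.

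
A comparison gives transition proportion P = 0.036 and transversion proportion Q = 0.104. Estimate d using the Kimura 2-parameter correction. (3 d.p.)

Under the Kimura two-parameter model, d = −½ ln(1 − 2P − Q) − ¼ ln(1 − 2Q).
1 − 2P − Q = 0.824, giving −½ ln(0.824) = 0.096792.
1 − 2Q = 0.792, giving −¼ ln(0.792) = 0.058298.
d = 0.096792 + 0.058298 = 0.155090.

0.155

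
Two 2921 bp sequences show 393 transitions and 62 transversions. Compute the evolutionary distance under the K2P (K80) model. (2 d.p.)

P = 393/2921 ≈ 0.134543 and Q = 62/2921 ≈ 0.021226.
Under the Kimura two-parameter model, d = −½ ln(1 − 2P − Q) − ¼ ln(1 − 2Q).
1 − 2P − Q = 0.709688, giving −½ ln(0.709688) = 0.171465.
1 − 2Q = 0.957548, giving −¼ ln(0.957548) = 0.010845.
d = 0.171465 + 0.010845 = 0.182310.

0.18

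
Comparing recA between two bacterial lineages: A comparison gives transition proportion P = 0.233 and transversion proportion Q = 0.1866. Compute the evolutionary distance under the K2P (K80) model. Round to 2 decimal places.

0.65

Under the Kimura two-parameter model, d = −½ ln(1 − 2P − Q) − ¼ ln(1 − 2Q).
1 − 2P − Q = 0.3474, giving −½ ln(0.3474) = 0.528639.
1 − 2Q = 0.6268, giving −¼ ln(0.6268) = 0.116782.
d = 0.528639 + 0.116782 = 0.645421.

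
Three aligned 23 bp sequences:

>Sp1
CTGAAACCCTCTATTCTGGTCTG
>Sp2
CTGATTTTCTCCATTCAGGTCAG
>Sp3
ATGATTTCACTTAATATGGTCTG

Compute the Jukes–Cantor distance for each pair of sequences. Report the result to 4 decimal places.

d(Sp1,Sp2) = 0.3904, d(Sp1,Sp3) = 0.5532, d(Sp2,Sp3) = 0.6501

Sp1–Sp2: 7/23 sites differ → p ≈ 0.304348, d = −0.75 ln(1 − 0.405797) = 0.390401 ≈ 0.3904.
Sp1–Sp3: 9/23 sites differ → p ≈ 0.391304, d = −0.75 ln(1 − 0.521739) = 0.553199 ≈ 0.5532.
Sp2–Sp3: 10/23 sites differ → p ≈ 0.434783, d = −0.75 ln(1 − 0.579711) = 0.650110 ≈ 0.6501.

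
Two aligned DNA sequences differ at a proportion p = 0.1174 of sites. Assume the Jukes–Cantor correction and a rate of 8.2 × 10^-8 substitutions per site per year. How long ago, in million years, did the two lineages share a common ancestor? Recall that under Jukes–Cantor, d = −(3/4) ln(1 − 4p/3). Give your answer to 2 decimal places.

d = −(3/4) ln(1 − 4p/3) = −0.75 ln(1 − 0.156533) = −0.75 ln(0.843467)
  = −0.75 × (-0.170235) = 0.127676 substitutions/site.
Under a molecular clock d = 2μt, so t = d/(2μ) = 0.127676 / (2 × 8.2 × 10^-8) = 0.78 million years.

0.78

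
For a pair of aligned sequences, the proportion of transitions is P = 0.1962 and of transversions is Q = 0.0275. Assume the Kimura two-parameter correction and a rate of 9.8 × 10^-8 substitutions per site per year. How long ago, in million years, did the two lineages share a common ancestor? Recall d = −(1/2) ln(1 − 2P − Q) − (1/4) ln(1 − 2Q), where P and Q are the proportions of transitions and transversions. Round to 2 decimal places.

Under the Kimura two-parameter model, d = −½ ln(1 − 2P − Q) − ¼ ln(1 − 2Q).
1 − 2P − Q = 0.5801, giving −½ ln(0.5801) = 0.272277.
1 − 2Q = 0.945, giving −¼ ln(0.945) = 0.014143.
d = 0.272277 + 0.014143 = 0.286420.
Under a molecular clock d = 2μt, so t = d/(2μ) = 0.286420 / (2 × 9.8 × 10^-8) = 1.46 million years.

1.46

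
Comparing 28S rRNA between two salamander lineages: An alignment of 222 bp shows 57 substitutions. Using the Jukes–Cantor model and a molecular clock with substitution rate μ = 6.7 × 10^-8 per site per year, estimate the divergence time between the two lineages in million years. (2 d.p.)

p = 57/222 ≈ 0.256757.
d = −(3/4) ln(1 − 4p/3) = −0.75 ln(1 − 0.342343) = −0.75 ln(0.657657)
  = −0.75 × (-0.419072) = 0.314304 substitutions/site.
Under a molecular clock d = 2μt, so t = d/(2μ) = 0.314304 / (2 × 6.7 × 10^-8) = 2.35 million years.

2.35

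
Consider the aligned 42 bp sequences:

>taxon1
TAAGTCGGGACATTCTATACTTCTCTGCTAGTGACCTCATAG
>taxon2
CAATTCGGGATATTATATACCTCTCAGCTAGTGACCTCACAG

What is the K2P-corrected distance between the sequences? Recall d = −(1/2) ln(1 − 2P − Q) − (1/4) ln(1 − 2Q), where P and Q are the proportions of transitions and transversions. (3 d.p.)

Of 42 sites, 4 differences are transitions and 3 are transversions, so P = 4/42 ≈ 0.095238 and Q = 3/42 ≈ 0.071429.
Under the Kimura two-parameter model, d = −½ ln(1 − 2P − Q) − ¼ ln(1 − 2Q).
1 − 2P − Q = 0.738095, giving −½ ln(0.738095) = 0.151841.
1 − 2Q = 0.857142, giving −¼ ln(0.857142) = 0.038538.
d = 0.151841 + 0.038538 = 0.190379.

0.190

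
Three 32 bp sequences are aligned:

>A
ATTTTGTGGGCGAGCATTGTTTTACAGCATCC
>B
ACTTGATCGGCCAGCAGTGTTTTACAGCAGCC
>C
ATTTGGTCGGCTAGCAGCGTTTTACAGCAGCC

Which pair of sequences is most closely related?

A–B: 7/32 differ, p = 0.219, d = 0.259.
A–C: 6/32 differ, p = 0.188, d = 0.216.
B–C: 4/32 differ, p = 0.125, d = 0.137.
The smallest distance is between B and C.

B and C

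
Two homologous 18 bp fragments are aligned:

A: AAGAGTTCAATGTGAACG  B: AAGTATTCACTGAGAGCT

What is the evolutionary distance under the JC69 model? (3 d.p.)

0.441

The sequences differ at 6 of 18 sites (4, 5, 10, 13, 16, 18), so p = 6/18 ≈ 0.333333.
d = −(3/4) ln(1 − 4p/3) = −0.75 ln(1 − 0.444444) = −0.75 ln(0.555556)
  = −0.75 × (-0.587786) = 0.440840 substitutions/site.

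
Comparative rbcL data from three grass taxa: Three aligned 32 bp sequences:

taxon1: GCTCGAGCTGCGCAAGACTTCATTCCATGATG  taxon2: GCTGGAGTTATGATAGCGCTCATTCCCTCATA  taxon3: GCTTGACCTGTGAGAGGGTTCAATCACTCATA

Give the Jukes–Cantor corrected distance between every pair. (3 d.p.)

d(taxon1,taxon2) = 0.520, d(taxon1,taxon3) = 0.520, d(taxon2,taxon3) = 0.353

taxon1–taxon2: 12/32 sites differ → p = 0.375, d = −0.75 ln(1 − 0.5) = 0.519860 ≈ 0.520.
taxon1–taxon3: 12/32 sites differ → p = 0.375, d = −0.75 ln(1 − 0.5) = 0.519860 ≈ 0.520.
taxon2–taxon3: 9/32 sites differ → p = 0.28125, d = −0.75 ln(1 − 0.375) = 0.352503 ≈ 0.353.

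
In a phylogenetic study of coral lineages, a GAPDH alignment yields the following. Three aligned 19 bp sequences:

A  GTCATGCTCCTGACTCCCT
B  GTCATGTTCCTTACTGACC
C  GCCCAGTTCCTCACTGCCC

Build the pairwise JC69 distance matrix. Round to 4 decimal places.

d(A,B) = 0.3241, d(A,C) = 0.5068, d(B,C) = 0.3241

A–B: 5/19 sites differ → p ≈ 0.263158, d = −0.75 ln(1 − 0.350877) = 0.324100 ≈ 0.3241.
A–C: 7/19 sites differ → p ≈ 0.368421, d = −0.75 ln(1 − 0.491228) = 0.506816 ≈ 0.5068.
B–C: 5/19 sites differ → p ≈ 0.263158, d = −0.75 ln(1 − 0.350877) = 0.324100 ≈ 0.3241.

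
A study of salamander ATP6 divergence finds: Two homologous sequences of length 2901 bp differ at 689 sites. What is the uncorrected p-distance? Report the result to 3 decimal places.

p = 689/2901 = 0.237504… ≈ 0.238 (to 3 d.p.).

0.238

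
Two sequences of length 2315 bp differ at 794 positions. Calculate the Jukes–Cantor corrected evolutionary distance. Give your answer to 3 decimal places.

p = 794/2315 ≈ 0.342981.
d = −(3/4) ln(1 − 4p/3) = −0.75 ln(1 − 0.457308) = −0.75 ln(0.542692)
  = −0.75 × (-0.611213) = 0.458410 substitutions/site.

0.458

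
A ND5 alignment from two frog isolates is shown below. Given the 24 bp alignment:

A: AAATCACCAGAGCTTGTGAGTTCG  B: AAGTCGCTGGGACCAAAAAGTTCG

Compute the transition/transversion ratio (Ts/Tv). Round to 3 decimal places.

Transitions are A↔G and C↔T; transversions are all other mismatches.
Transitions: 9. Transversions: 2.
R = 9/2 = 4.500.

4.500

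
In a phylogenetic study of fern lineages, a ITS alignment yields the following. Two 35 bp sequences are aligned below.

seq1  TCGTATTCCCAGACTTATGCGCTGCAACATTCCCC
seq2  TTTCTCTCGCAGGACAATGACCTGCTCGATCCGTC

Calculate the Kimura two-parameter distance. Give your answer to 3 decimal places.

0.874

Of 35 sites, 7 differences are transitions and 11 are transversions, so P = 7/35 = 0.2 and Q = 11/35 ≈ 0.314286.
Under the Kimura two-parameter model, d = −½ ln(1 − 2P − Q) − ¼ ln(1 − 2Q).
1 − 2P − Q = 0.285714, giving −½ ln(0.285714) = 0.626382.
1 − 2Q = 0.371428, giving −¼ ln(0.371428) = 0.247600.
d = 0.626382 + 0.247600 = 0.873982.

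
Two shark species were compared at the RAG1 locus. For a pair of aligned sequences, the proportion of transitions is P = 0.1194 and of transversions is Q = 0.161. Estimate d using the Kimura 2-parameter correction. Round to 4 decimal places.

0.3524

Under the Kimura two-parameter model, d = −½ ln(1 − 2P − Q) − ¼ ln(1 − 2Q).
1 − 2P − Q = 0.6002, giving −½ ln(0.6002) = 0.255246.
1 − 2Q = 0.678, giving −¼ ln(0.678) = 0.097152.
d = 0.255246 + 0.097152 = 0.352398.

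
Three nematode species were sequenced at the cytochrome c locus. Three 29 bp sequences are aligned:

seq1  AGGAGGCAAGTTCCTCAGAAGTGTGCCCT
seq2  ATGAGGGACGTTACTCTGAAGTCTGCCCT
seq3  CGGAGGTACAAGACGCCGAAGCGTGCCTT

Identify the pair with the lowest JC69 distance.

seq1 and seq2

seq1–seq2: 6/29 differ, p = 0.207, d = 0.242.
seq1–seq3: 11/29 differ, p = 0.379, d = 0.529.
seq2–seq3: 11/29 differ, p = 0.379, d = 0.529.
The smallest distance is between seq1 and seq2.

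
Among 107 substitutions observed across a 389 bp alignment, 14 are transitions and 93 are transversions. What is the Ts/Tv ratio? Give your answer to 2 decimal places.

R = 14/93 = 0.150537… ≈ 0.15 (to 2 d.p.).

0.15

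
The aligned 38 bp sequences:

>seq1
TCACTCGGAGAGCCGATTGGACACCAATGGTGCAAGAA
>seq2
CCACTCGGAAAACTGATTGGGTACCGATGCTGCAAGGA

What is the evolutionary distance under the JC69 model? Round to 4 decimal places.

0.2846

The sequences differ at 9 of 38 sites (1, 10, 12, 14, 21, 22, 26, 30, 37), so p = 9/38 ≈ 0.236842.
d = −(3/4) ln(1 − 4p/3) = −0.75 ln(1 − 0.315789) = −0.75 ln(0.684211)
  = −0.75 × (-0.379489) = 0.284617 substitutions/site.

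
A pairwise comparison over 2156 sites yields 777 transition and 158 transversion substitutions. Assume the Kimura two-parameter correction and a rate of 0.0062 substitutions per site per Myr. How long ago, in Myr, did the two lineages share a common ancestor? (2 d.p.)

P = 777/2156 ≈ 0.36039 and Q = 158/2156 ≈ 0.073284.
Under the Kimura two-parameter model, d = −½ ln(1 − 2P − Q) − ¼ ln(1 − 2Q).
1 − 2P − Q = 0.205936, giving −½ ln(0.205936) = 0.790095.
1 − 2Q = 0.853432, giving −¼ ln(0.853432) = 0.039622.
d = 0.790095 + 0.039622 = 0.829717.
Under a molecular clock d = 2μt, so t = d/(2μ) = 0.829717 / (2 × 0.0062) = 66.91 Myr.

66.91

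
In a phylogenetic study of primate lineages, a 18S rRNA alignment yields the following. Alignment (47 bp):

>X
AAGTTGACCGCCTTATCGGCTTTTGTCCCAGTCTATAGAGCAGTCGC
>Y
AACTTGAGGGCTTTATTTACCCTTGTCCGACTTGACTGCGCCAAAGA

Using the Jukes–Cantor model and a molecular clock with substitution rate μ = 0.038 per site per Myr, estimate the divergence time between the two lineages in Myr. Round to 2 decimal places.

8.94

The sequences differ at 21 of 47 sites, so p = 21/47 ≈ 0.446809.
d = −(3/4) ln(1 − 4p/3) = −0.75 ln(1 − 0.595745) = −0.75 ln(0.404255)
  = −0.75 × (-0.905709) = 0.679282 substitutions/site.
Under a molecular clock d = 2μt, so t = d/(2μ) = 0.679282 / (2 × 0.038) = 8.94 Myr.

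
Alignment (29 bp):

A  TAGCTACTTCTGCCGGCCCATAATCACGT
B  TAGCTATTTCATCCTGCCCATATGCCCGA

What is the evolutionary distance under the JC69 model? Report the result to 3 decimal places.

The sequences differ at 8 of 29 sites (7, 11, 12, 15, 23, 24, 26, 29), so p = 8/29 ≈ 0.275862.
d = −(3/4) ln(1 − 4p/3) = −0.75 ln(1 − 0.367816) = −0.75 ln(0.632184)
  = −0.75 × (-0.458575) = 0.343931 substitutions/site.

0.344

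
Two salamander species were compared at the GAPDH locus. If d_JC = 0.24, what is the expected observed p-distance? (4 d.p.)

0.2054

p = (3/4)(1 − e^(−4d/3)) = 0.75 × (1 − e^(-0.32)) = 0.75 × (1 − 0.726149) = 0.205388.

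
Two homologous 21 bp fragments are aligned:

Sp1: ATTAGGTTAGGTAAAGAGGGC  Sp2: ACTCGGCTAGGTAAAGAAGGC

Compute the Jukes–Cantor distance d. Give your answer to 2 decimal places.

0.22

The sequences differ at 4 of 21 sites (2, 4, 7, 18), so p = 4/21 ≈ 0.190476.
d = −(3/4) ln(1 − 4p/3) = −0.75 ln(1 − 0.253968) = −0.75 ln(0.746032)
  = −0.75 × (-0.292987) = 0.219740 substitutions/site.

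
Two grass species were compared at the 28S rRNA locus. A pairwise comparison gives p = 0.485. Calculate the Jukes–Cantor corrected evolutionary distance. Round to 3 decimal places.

0.780

d = −(3/4) ln(1 − 4p/3) = −0.75 ln(1 − 0.646667) = −0.75 ln(0.353333)
  = −0.75 × (-1.040344) = 0.780258 substitutions/site.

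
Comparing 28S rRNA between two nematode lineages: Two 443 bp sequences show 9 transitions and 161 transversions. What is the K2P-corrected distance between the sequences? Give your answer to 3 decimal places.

P = 9/443 ≈ 0.020316 and Q = 161/443 ≈ 0.363431.
Under the Kimura two-parameter model, d = −½ ln(1 − 2P − Q) − ¼ ln(1 − 2Q).
1 − 2P − Q = 0.595937, giving −½ ln(0.595937) = 0.258810.
1 − 2Q = 0.273138, giving −¼ ln(0.273138) = 0.324445.
d = 0.258810 + 0.324445 = 0.583255.

0.583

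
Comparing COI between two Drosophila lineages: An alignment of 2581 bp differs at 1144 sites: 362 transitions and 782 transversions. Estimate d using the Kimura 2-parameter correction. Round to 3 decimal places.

P = 362/2581 ≈ 0.140256 and Q = 782/2581 ≈ 0.302983.
Under the Kimura two-parameter model, d = −½ ln(1 − 2P − Q) − ¼ ln(1 − 2Q).
1 − 2P − Q = 0.416505, giving −½ ln(0.416505) = 0.437928.
1 − 2Q = 0.394034, giving −¼ ln(0.394034) = 0.232830.
d = 0.437928 + 0.232830 = 0.670758.

0.671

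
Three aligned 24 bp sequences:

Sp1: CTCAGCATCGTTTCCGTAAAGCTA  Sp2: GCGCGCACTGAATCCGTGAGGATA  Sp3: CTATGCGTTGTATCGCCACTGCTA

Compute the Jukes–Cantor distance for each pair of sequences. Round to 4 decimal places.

d(Sp1,Sp2) = 0.7083, d(Sp1,Sp3) = 0.6082, d(Sp2,Sp3) = 1.1281

Sp1–Sp2: 11/24 sites differ → p ≈ 0.458333, d = −0.75 ln(1 − 0.611111) = 0.708346 ≈ 0.7083.
Sp1–Sp3: 10/24 sites differ → p ≈ 0.416667, d = −0.75 ln(1 − 0.555556) = 0.608198 ≈ 0.6082.
Sp2–Sp3: 14/24 sites differ → p ≈ 0.583333, d = −0.75 ln(1 − 0.777777) = 1.128055 ≈ 1.1281.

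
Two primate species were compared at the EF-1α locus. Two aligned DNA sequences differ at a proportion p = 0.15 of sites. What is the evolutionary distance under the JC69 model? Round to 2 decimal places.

0.17

d = −(3/4) ln(1 − 4p/3) = −0.75 ln(1 − 0.2) = −0.75 ln(0.8)
  = −0.75 × (-0.223144) = 0.167358 substitutions/site.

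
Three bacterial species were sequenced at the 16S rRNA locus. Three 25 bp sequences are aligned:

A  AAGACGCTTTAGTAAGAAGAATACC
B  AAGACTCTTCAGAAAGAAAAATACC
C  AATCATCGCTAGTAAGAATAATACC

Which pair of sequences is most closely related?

A and B

A–B: 4/25 differ, p = 0.160, d = 0.180.
A–C: 7/25 differ, p = 0.280, d = 0.351.
B–C: 8/25 differ, p = 0.320, d = 0.417.
The smallest distance is between A and B.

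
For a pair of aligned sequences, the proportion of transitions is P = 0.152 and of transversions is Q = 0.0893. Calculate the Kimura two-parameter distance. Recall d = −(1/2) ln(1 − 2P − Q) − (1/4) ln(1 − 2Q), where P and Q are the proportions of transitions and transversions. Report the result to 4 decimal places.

Under the Kimura two-parameter model, d = −½ ln(1 − 2P − Q) − ¼ ln(1 − 2Q).
1 − 2P − Q = 0.6067, giving −½ ln(0.6067) = 0.249860.
1 − 2Q = 0.8214, giving −¼ ln(0.8214) = 0.049186.
d = 0.249860 + 0.049186 = 0.299046.

0.2990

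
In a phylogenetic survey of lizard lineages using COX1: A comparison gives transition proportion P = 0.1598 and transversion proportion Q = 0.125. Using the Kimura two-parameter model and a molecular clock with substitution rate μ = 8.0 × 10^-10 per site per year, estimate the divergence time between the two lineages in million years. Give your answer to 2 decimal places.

Under the Kimura two-parameter model, d = −½ ln(1 − 2P − Q) − ¼ ln(1 − 2Q).
1 − 2P − Q = 0.5554, giving −½ ln(0.5554) = 0.294033.
1 − 2Q = 0.75, giving −¼ ln(0.75) = 0.071921.
d = 0.294033 + 0.071921 = 0.365954.
Under a molecular clock d = 2μt, so t = d/(2μ) = 0.365954 / (2 × 8.0 × 10^-10) = 228.72 million years.

228.72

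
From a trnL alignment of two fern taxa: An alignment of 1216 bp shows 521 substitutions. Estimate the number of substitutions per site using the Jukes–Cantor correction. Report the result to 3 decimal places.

p = 521/1216 ≈ 0.428454.
d = −(3/4) ln(1 − 4p/3) = −0.75 ln(1 − 0.571272) = −0.75 ln(0.428728)
  = −0.75 × (-0.846933) = 0.635200 substitutions/site.

0.635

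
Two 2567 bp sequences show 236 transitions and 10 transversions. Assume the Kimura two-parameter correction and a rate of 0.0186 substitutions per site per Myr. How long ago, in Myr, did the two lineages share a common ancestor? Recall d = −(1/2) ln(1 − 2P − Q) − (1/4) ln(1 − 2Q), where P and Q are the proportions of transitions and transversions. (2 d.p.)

2.85

P = 236/2567 ≈ 0.091936 and Q = 10/2567 ≈ 0.003896.
Under the Kimura two-parameter model, d = −½ ln(1 − 2P − Q) − ¼ ln(1 − 2Q).
1 − 2P − Q = 0.812232, giving −½ ln(0.812232) = 0.103985.
1 − 2Q = 0.992208, giving −¼ ln(0.992208) = 0.001956.
d = 0.103985 + 0.001956 = 0.105941.
Under a molecular clock d = 2μt, so t = d/(2μ) = 0.105941 / (2 × 0.0186) = 2.85 Myr.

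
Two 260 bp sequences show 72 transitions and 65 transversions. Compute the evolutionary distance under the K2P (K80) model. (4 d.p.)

P = 72/260 ≈ 0.276923 and Q = 65/260 = 0.25.
Under the Kimura two-parameter model, d = −½ ln(1 − 2P − Q) − ¼ ln(1 − 2Q).
1 − 2P − Q = 0.196154, giving −½ ln(0.196154) = 0.814428.
1 − 2Q = 0.5, giving −¼ ln(0.5) = 0.173287.
d = 0.814428 + 0.173287 = 0.987715.

0.9877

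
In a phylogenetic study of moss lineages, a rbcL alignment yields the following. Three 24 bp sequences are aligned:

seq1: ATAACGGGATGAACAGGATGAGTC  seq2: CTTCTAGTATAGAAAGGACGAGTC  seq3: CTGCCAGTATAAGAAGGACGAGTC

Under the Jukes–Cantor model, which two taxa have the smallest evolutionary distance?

seq2 and seq3

seq1–seq2: 10/24 differ, p = 0.417, d = 0.608.
seq1–seq3: 9/24 differ, p = 0.375, d = 0.520.
seq2–seq3: 4/24 differ, p = 0.167, d = 0.188.
The smallest distance is between seq2 and seq3.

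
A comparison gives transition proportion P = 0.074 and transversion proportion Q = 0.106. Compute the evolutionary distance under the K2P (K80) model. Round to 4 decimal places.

Under the Kimura two-parameter model, d = −½ ln(1 − 2P − Q) − ¼ ln(1 − 2Q).
1 − 2P − Q = 0.746, giving −½ ln(0.746) = 0.146515.
1 − 2Q = 0.788, giving −¼ ln(0.788) = 0.059564.
d = 0.146515 + 0.059564 = 0.206079.

0.2061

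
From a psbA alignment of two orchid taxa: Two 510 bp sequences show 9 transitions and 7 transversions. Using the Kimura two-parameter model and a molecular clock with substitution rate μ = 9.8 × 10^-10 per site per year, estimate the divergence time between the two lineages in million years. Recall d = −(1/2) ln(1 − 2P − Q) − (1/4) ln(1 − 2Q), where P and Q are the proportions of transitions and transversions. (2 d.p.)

P = 9/510 ≈ 0.017647 and Q = 7/510 ≈ 0.013725.
Under the Kimura two-parameter model, d = −½ ln(1 − 2P − Q) − ¼ ln(1 − 2Q).
1 − 2P − Q = 0.950981, giving −½ ln(0.950981) = 0.025131.
1 − 2Q = 0.97255, giving −¼ ln(0.97255) = 0.006958.
d = 0.025131 + 0.006958 = 0.032089.
Under a molecular clock d = 2μt, so t = d/(2μ) = 0.032089 / (2 × 9.8 × 10^-10) = 16.37 million years.

16.37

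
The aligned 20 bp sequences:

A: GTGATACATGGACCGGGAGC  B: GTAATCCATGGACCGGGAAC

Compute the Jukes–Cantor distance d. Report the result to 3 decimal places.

The sequences differ at 3 of 20 sites (3, 6, 19), so p = 3/20 = 0.15.
d = −(3/4) ln(1 − 4p/3) = −0.75 ln(1 − 0.2) = −0.75 ln(0.8)
  = −0.75 × (-0.223144) = 0.167358 substitutions/site.

0.167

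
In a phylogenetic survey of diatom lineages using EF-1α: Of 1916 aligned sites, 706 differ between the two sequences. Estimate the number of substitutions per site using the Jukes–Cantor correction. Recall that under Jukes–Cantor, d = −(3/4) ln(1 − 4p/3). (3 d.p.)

0.507

p = 706/1916 ≈ 0.368476.
d = −(3/4) ln(1 − 4p/3) = −0.75 ln(1 − 0.491301) = −0.75 ln(0.508699)
  = −0.75 × (-0.675899) = 0.506924 substitutions/site.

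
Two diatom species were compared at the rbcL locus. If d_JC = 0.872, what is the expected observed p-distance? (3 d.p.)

p = (3/4)(1 − e^(−4d/3)) = 0.75 × (1 − e^(-1.162667)) = 0.75 × (1 − 0.312651) = 0.515512.

0.516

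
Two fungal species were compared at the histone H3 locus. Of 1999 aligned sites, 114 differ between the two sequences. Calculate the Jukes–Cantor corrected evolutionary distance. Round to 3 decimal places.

0.059

p = 114/1999 ≈ 0.057029.
d = −(3/4) ln(1 − 4p/3) = −0.75 ln(1 − 0.076039) = −0.75 ln(0.923961)
  = −0.75 × (-0.079085) = 0.059314 substitutions/site.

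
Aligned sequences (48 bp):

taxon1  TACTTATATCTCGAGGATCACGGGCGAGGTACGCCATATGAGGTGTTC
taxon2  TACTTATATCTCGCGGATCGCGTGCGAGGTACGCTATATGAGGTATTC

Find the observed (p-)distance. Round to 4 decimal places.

0.1042

The sequences differ at 5 of 48 positions (sites 14, 20, 23, 35, 45).
p = 5/48 = 0.104166… ≈ 0.1042 (to 4 d.p.).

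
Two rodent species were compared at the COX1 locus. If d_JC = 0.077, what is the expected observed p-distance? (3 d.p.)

0.073

p = (3/4)(1 − e^(−4d/3)) = 0.75 × (1 − e^(-0.102667)) = 0.75 × (1 − 0.902427) = 0.073180.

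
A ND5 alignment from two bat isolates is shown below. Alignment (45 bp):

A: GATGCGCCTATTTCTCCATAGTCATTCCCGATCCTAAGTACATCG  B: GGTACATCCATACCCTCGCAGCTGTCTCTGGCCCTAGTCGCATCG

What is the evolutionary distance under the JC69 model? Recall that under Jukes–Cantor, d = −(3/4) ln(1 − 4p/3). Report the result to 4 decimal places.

The sequences differ at 23 of 45 sites, so p = 23/45 ≈ 0.511111.
d = −(3/4) ln(1 − 4p/3) = −0.75 ln(1 − 0.681481) = −0.75 ln(0.318519)
  = −0.75 × (-1.144073) = 0.858055 substitutions/site.

0.8581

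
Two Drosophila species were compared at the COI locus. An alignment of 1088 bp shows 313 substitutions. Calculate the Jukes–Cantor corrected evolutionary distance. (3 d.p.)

p = 313/1088 ≈ 0.287684.
d = −(3/4) ln(1 − 4p/3) = −0.75 ln(1 − 0.383579) = −0.75 ln(0.616421)
  = −0.75 × (-0.483825) = 0.362869 substitutions/site.

0.363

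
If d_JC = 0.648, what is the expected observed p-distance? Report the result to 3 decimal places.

p = (3/4)(1 − e^(−4d/3)) = 0.75 × (1 − e^(-0.864)) = 0.75 × (1 − 0.421473) = 0.433895.

0.434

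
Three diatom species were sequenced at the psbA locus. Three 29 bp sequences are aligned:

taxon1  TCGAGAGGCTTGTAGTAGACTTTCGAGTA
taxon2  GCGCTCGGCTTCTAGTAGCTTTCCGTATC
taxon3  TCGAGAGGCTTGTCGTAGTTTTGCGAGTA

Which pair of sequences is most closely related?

taxon1–taxon2: 11/29 differ, p = 0.379, d = 0.529.
taxon1–taxon3: 4/29 differ, p = 0.138, d = 0.152.
taxon2–taxon3: 11/29 differ, p = 0.379, d = 0.529.
The smallest distance is between taxon1 and taxon3.

taxon1 and taxon3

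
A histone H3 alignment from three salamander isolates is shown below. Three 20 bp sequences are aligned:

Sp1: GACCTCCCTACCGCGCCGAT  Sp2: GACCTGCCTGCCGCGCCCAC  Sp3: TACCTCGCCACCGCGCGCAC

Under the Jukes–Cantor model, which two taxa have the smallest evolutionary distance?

Sp1–Sp2: 4/20 differ, p = 0.200, d = 0.233.
Sp1–Sp3: 6/20 differ, p = 0.300, d = 0.383.
Sp2–Sp3: 6/20 differ, p = 0.300, d = 0.383.
The smallest distance is between Sp1 and Sp2.

Sp1 and Sp2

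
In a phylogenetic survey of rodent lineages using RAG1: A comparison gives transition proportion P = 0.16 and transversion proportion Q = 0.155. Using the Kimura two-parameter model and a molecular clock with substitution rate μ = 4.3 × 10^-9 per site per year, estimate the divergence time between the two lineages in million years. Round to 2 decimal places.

Under the Kimura two-parameter model, d = −½ ln(1 − 2P − Q) − ¼ ln(1 − 2Q).
1 − 2P − Q = 0.525, giving −½ ln(0.525) = 0.322179.
1 − 2Q = 0.69, giving −¼ ln(0.69) = 0.092766.
d = 0.322179 + 0.092766 = 0.414945.
Under a molecular clock d = 2μt, so t = d/(2μ) = 0.414945 / (2 × 4.3 × 10^-9) = 48.25 million years.

48.25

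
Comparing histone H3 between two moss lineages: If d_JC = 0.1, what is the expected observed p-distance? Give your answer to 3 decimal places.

p = (3/4)(1 − e^(−4d/3)) = 0.75 × (1 − e^(-0.133333)) = 0.75 × (1 − 0.875174) = 0.093620.

0.094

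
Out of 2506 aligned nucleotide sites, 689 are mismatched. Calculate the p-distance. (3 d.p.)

p = 689/2506 = 0.274940… ≈ 0.275 (to 3 d.p.).

0.275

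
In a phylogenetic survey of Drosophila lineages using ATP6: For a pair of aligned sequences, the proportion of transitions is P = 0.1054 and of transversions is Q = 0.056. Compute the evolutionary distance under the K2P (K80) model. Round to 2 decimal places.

0.18

Under the Kimura two-parameter model, d = −½ ln(1 − 2P − Q) − ¼ ln(1 − 2Q).
1 − 2P − Q = 0.7332, giving −½ ln(0.7332) = 0.155168.
1 − 2Q = 0.888, giving −¼ ln(0.888) = 0.029696.
d = 0.155168 + 0.029696 = 0.184864.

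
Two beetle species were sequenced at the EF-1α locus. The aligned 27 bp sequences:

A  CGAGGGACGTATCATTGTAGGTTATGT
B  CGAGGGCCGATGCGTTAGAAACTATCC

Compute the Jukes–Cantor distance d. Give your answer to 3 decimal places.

The sequences differ at 12 of 27 sites, so p = 12/27 ≈ 0.444444.
d = −(3/4) ln(1 − 4p/3) = −0.75 ln(1 − 0.592592) = −0.75 ln(0.407408)
  = −0.75 × (-0.897940) = 0.673455 substitutions/site.

0.673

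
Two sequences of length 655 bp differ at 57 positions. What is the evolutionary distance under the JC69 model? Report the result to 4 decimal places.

0.0925

p = 57/655 ≈ 0.087023.
d = −(3/4) ln(1 − 4p/3) = −0.75 ln(1 − 0.116031) = −0.75 ln(0.883969)
  = −0.75 × (-0.123333) = 0.092500 substitutions/site.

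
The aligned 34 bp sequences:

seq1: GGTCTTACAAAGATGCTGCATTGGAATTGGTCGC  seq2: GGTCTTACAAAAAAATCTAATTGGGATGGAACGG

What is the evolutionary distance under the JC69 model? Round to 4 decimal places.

The sequences differ at 12 of 34 sites, so p = 12/34 ≈ 0.352941.
d = −(3/4) ln(1 − 4p/3) = −0.75 ln(1 − 0.470588) = −0.75 ln(0.529412)
  = −0.75 × (-0.635988) = 0.476991 substitutions/site.

0.4770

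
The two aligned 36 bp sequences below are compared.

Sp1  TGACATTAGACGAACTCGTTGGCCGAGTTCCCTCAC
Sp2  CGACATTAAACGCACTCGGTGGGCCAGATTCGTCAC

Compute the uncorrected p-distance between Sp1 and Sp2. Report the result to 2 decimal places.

The sequences differ at 9 of 36 positions (sites 1, 9, 13, 19, 23, 25, 28, 30, 32).
p = 9/36 = 0.25.

0.25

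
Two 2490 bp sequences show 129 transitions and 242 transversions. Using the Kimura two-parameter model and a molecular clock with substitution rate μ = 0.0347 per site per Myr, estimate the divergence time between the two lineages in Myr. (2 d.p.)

P = 129/2490 ≈ 0.051807 and Q = 242/2490 ≈ 0.097189.
Under the Kimura two-parameter model, d = −½ ln(1 − 2P − Q) − ¼ ln(1 − 2Q).
1 − 2P − Q = 0.799197, giving −½ ln(0.799197) = 0.112074.
1 − 2Q = 0.805622, giving −¼ ln(0.805622) = 0.054035.
d = 0.112074 + 0.054035 = 0.166109.
Under a molecular clock d = 2μt, so t = d/(2μ) = 0.166109 / (2 × 0.0347) = 2.39 Myr.

2.39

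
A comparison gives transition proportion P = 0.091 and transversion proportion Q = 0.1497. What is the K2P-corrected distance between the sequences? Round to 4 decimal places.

Under the Kimura two-parameter model, d = −½ ln(1 − 2P − Q) − ¼ ln(1 − 2Q).
1 − 2P − Q = 0.6683, giving −½ ln(0.6683) = 0.201509.
1 − 2Q = 0.7006, giving −¼ ln(0.7006) = 0.088955.
d = 0.201509 + 0.088955 = 0.290464.

0.2905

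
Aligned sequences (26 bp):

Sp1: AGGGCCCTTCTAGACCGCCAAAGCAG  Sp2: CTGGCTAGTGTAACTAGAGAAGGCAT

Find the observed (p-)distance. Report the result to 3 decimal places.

0.538

The sequences differ at 14 of 26 positions.
p = 14/26 = 0.538461… ≈ 0.538 (to 3 d.p.).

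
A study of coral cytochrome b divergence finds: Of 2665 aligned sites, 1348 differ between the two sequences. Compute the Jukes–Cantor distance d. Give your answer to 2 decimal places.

p = 1348/2665 ≈ 0.505816.
d = −(3/4) ln(1 − 4p/3) = −0.75 ln(1 − 0.674421) = −0.75 ln(0.325579)
  = −0.75 × (-1.122150) = 0.841613 substitutions/site.

0.84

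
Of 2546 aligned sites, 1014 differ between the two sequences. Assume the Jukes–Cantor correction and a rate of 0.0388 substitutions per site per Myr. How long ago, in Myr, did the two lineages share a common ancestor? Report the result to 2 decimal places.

7.32

p = 1014/2546 ≈ 0.398272.
d = −(3/4) ln(1 − 4p/3) = −0.75 ln(1 − 0.531029) = −0.75 ln(0.468971)
  = −0.75 × (-0.757214) = 0.567911 substitutions/site.
Under a molecular clock d = 2μt, so t = d/(2μ) = 0.567911 / (2 × 0.0388) = 7.32 Myr.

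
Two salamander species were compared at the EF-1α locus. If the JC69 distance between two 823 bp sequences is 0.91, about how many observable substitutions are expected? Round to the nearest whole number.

Invert JC69: p = (3/4)(1 − e^(−4d/3)) = 0.75 × (1 − e^(-1.213333)) = 0.75 × (1 − 0.297205) = 0.527096.
Expected differing sites = pL ≈ 0.527096 × 823 = 433.800008 ≈ 434.

434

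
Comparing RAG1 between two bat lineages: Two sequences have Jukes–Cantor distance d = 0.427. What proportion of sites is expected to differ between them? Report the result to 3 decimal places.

p = (3/4)(1 − e^(−4d/3)) = 0.75 × (1 − e^(-0.569333)) = 0.75 × (1 − 0.565903) = 0.325573.

0.326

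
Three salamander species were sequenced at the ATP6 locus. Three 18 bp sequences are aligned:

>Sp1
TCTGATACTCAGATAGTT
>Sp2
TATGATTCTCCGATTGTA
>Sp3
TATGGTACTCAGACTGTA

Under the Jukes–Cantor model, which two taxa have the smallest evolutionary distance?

Sp2 and Sp3

Sp1–Sp2: 5/18 differ, p = 0.278, d = 0.347.
Sp1–Sp3: 5/18 differ, p = 0.278, d = 0.347.
Sp2–Sp3: 4/18 differ, p = 0.222, d = 0.264.
The smallest distance is between Sp2 and Sp3.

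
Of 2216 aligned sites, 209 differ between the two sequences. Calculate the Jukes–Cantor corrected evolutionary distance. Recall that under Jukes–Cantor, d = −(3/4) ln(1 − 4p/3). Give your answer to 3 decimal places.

0.101

p = 209/2216 ≈ 0.094314.
d = −(3/4) ln(1 − 4p/3) = −0.75 ln(1 − 0.125752) = −0.75 ln(0.874248)
  = −0.75 × (-0.134391) = 0.100793 substitutions/site.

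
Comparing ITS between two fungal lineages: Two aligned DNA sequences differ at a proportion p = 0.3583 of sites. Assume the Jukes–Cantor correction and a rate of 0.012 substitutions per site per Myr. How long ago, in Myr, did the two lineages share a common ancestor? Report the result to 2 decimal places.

20.30

d = −(3/4) ln(1 − 4p/3) = −0.75 ln(1 − 0.477733) = −0.75 ln(0.522267)
  = −0.75 × (-0.649576) = 0.487182 substitutions/site.
Under a molecular clock d = 2μt, so t = d/(2μ) = 0.487182 / (2 × 0.012) = 20.30 Myr.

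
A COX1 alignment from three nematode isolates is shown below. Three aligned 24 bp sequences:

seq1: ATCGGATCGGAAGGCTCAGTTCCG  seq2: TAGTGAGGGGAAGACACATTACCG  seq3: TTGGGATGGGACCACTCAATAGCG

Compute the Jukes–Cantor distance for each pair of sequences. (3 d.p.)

seq1–seq2: 10/24 sites differ → p ≈ 0.416667, d = −0.75 ln(1 − 0.555556) = 0.608198 ≈ 0.608.
seq1–seq3: 9/24 sites differ → p = 0.375, d = −0.75 ln(1 − 0.5) = 0.519860 ≈ 0.520.
seq2–seq3: 8/24 sites differ → p ≈ 0.333333, d = −0.75 ln(1 − 0.444444) = 0.440839 ≈ 0.441.

d(seq1,seq2) = 0.608, d(seq1,seq3) = 0.520, d(seq2,seq3) = 0.441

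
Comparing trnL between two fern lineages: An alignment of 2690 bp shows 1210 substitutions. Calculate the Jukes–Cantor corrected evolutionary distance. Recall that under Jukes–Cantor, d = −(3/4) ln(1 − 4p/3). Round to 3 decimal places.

0.687

p = 1210/2690 ≈ 0.449814.
d = −(3/4) ln(1 − 4p/3) = −0.75 ln(1 − 0.599752) = −0.75 ln(0.400248)
  = −0.75 × (-0.915671) = 0.686753 substitutions/site.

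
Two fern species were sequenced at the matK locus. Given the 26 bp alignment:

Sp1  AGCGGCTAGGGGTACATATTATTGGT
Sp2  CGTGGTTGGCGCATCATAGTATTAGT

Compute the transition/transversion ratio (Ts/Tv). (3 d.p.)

Transitions are A↔G and C↔T; transversions are all other mismatches.
Transitions: 4. Transversions: 6.
R = 4/6 = 0.666666… ≈ 0.667 (to 3 d.p.).

0.667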